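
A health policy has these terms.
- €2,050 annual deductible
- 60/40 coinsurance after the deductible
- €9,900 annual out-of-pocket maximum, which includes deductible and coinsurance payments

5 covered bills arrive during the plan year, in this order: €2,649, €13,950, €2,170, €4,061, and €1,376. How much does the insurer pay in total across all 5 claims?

Claim 1 — €2,649: €2,050 finishes the deductible; €599 goes to coinsurance; coinsurance €599 × 40% = €239.60. Cost to patient: €2,289.60. OOP to date €2,289.60. Insurer: €2,649 − €2,289.60 = €359.40.
Claim 2 — €13,950: deductible already satisfied, so patient's share is 40% × €13,950 = €5,580. Patient pays €5,580; OOP now €7,869.60. Plan pays €13,950 − €5,580 = €8,370.
Claim 3 — €2,170: 40% coinsurance on €2,170 = €868. Patient owes €868 (running OOP €8,737.60). Plan pays €2,170 − €868 = €1,302.
Claim 4 — €4,061: deductible met; 40% of €4,061 = €1,624.40. That would push OOP to €10,362, over the €9,900 cap, so patient pays €9,900 − €8,737.60 = €1,162.40. Plan pays €4,061 − €1,162.40 = €2,898.60.
Claim 5 — €1,376: deductible met; 40% of €1,376 = €550.40. That would push OOP to €10,450.40, over the €9,900 cap, so patient pays €9,900 − €9,900 = €0. Plan pays €1,376 − €0 = €1,376.
Insurer total = bills − patient's total = €24,206 − €9,900 = €14,306.

€14,306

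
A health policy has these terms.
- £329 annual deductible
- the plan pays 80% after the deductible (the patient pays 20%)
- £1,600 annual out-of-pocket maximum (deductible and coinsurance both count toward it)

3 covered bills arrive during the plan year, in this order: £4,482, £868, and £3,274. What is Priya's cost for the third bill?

Claim 1 (£4,482): deductible takes £329, £4,153 remains; 20% of £4,153 = £830.60. Cost to patient: £1,159.60. OOP to date £1,159.60.
Claim 2 (£868): 20% coinsurance on £868 = £173.60. Cost to patient: £173.60. OOP to date £1,333.20.
Claim 3 (£3,274): 20% coinsurance on £3,274 = £654.80. That would push OOP to £1,988, over the £1,600 cap, so patient pays £1,600 − £1,333.20 = £266.80.

£266.80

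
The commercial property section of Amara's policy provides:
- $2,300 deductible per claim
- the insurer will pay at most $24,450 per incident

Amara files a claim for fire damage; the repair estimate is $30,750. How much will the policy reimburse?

$24,450

After the deductible, $30,750 − $2,300 = $28,450 remains.
The $24,450 per-incident cap binds; insurer pays $24,450.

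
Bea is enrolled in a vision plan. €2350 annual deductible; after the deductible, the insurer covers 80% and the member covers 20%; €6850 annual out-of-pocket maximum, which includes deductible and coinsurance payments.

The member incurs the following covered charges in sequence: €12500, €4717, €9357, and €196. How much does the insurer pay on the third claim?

€7830.40

Bill 1, €12500: €2350 finishes the deductible; €10150 goes to coinsurance; coinsurance €10150 × 20% = €2030. Cost to member: €4380. OOP to date €4380. Plan pays €12500 − €4380 = €8120.
Bill 2, €4717: deductible met; 20% of €4717 = €943.40. Member pays €943.40; OOP now €5323.40. Insurer: €4717 − €943.40 = €3773.60.
Bill 3, €9357: deductible met; 20% of €9357 = €1871.40. Adding that to €5323.40 gives €7194.80, past the €6850 cap; member pays only €6850 − €5323.40 = €1526.60. Insurer: €9357 − €1526.60 = €7830.40.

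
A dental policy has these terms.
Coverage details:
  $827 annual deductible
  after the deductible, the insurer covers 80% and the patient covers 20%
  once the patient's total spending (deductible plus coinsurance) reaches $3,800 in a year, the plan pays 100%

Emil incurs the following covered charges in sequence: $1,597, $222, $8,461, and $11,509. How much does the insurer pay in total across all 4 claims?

Claim 1 ($1,597): $827 to deductible, leaving $770; coinsurance $770 × 20% = $154. Patient pays $981; OOP now $981. Plan pays $1,597 − $981 = $616.
Claim 2 ($222): 20% coinsurance on $222 = $44.40. Patient pays $44.40; OOP now $1,025.40. Plan pays $222 − $44.40 = $177.60.
Claim 3 ($8,461): deductible already satisfied, so patient's share is 20% × $8,461 = $1,692.20. Cost to patient: $1,692.20. OOP to date $2,717.60. Plan pays $8,461 − $1,692.20 = $6,768.80.
Claim 4 ($11,509): deductible already satisfied, so patient's share is 20% × $11,509 = $2,301.80. OOP would hit $5,019.40 > $3,800, so the cap limits the patient to $3,800 − $2,717.60 = $1,082.40. Plan pays $11,509 − $1,082.40 = $10,426.60.
Insurer total: $616 + $177.60 + $6,768.80 + $10,426.60 = $17,989.

$17,989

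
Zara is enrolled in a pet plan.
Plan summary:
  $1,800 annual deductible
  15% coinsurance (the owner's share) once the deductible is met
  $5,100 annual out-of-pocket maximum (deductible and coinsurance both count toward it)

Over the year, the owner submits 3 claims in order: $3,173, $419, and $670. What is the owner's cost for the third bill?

$100.50

#1 ($3,173): $1,800 to deductible, leaving $1,373; coinsurance $1,373 × 15% = $205.95. Owner pays $2,005.95; OOP now $2,005.95.
#2 ($419): deductible met; 15% of $419 = $62.85. Owner pays $62.85; OOP now $2,068.80.
#3 ($670): 15% coinsurance on $670 = $100.50. Owner pays $100.50; OOP now $2,169.30.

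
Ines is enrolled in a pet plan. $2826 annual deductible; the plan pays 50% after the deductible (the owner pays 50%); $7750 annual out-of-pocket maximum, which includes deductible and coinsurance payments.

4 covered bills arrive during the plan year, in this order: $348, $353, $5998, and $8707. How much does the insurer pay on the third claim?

$1936.50

Claim 1 ($348): all of it applies to the deductible. Owner pays $348; OOP now $348. Plan pays $348 − $348 = $0.
Claim 2 ($353): all of it applies to the deductible. Owner owes $353 (running OOP $701). Insurer: $353 − $353 = $0.
Claim 3 ($5998): $2125 to deductible, leaving $3873; coinsurance $3873 × 50% = $1936.50. Owner pays $4061.50; OOP now $4762.50. Plan pays $5998 − $4061.50 = $1936.50.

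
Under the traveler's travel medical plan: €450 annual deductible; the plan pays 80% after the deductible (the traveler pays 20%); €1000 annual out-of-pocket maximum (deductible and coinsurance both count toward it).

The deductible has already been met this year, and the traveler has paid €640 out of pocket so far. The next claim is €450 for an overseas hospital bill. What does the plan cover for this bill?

With the deductible met, the entire €450 is subject to coinsurance.
Traveler's 20% share of €450 is €90.
Year-to-date out-of-pocket becomes €640 + €90 = €730, still under the €1000 maximum, so no cap applies.
The insurer covers the remainder: €450 − €90 = €360.

€360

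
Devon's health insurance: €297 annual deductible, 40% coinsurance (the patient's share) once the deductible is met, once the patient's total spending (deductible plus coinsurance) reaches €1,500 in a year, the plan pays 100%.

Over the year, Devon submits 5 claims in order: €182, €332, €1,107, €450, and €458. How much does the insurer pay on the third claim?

Claim 1 — €182: all of it applies to the deductible. Cost to patient: €182. OOP to date €182. Plan pays €182 − €182 = €0.
Claim 2 — €332: deductible takes €115, €217 remains; coinsurance €217 × 40% = €86.80. Patient owes €201.80 (running OOP €383.80). Insurer: €332 − €201.80 = €130.20.
Claim 3 — €1,107: deductible already satisfied, so patient's share is 40% × €1,107 = €442.80. Cost to patient: €442.80. OOP to date €826.60. Plan pays €1,107 − €442.80 = €664.20.

€664.20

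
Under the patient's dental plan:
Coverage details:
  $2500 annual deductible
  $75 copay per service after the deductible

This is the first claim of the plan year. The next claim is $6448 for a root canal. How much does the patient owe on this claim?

The full $2500 deductible is still open; $2500 of this bill applies to it.
The remaining $3948 (= $6448 − $2500) moves to the copay.
Copay on this service: $75.
That puts the patient's cost at $2500 + $75 = $2575.

$2575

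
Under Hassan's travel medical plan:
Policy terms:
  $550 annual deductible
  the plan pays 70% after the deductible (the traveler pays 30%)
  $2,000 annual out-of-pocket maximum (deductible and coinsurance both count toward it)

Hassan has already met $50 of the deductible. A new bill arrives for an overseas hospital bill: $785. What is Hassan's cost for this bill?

Remaining deductible: $550 − $50 = $500.
After the $500 deductible portion, $785 − $500 = $285 is subject to coinsurance.
Traveler's 30% share of $285 is $85.50.
So the traveler owes $500 + $85.50 = $585.50 before any cap.
Total out-of-pocket so far would be $50 + $585.50 = $635.50, below the $2,000 cap — no reduction.

$585.50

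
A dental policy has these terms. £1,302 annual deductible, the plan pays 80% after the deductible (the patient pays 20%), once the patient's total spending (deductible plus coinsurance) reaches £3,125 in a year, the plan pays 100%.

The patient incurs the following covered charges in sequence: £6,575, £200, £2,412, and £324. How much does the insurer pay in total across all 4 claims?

£6,567.20

Claim 1 (£6,575): deductible takes £1,302, £5,273 remains; coinsurance £5,273 × 20% = £1,054.60. Cost to patient: £2,356.60. OOP to date £2,356.60. Plan pays £6,575 − £2,356.60 = £4,218.40.
Claim 2 (£200): 20% coinsurance on £200 = £40. Patient pays £40; OOP now £2,396.60. Insurer: £200 − £40 = £160.
Claim 3 (£2,412): deductible met; 20% of £2,412 = £482.40. Cost to patient: £482.40. OOP to date £2,879. Plan pays £2,412 − £482.40 = £1,929.60.
Claim 4 (£324): deductible met; 20% of £324 = £64.80. Patient pays £64.80; OOP now £2,943.80. Plan pays £324 − £64.80 = £259.20.
Insurer total = bills − patient's total = £9,511 − £2,943.80 = £6,567.20.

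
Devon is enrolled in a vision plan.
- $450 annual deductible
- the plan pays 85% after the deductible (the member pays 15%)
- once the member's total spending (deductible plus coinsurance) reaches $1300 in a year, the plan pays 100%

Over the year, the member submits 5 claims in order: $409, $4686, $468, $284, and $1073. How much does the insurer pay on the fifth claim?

#1 ($409): entire amount goes to the deductible. Member pays $409; OOP now $409. Insurer: $409 − $409 = $0.
#2 ($4686): $41 to deductible, leaving $4645; coinsurance $4645 × 15% = $696.75. Member pays $737.75; OOP now $1146.75. Plan pays $4686 − $737.75 = $3948.25.
#3 ($468): deductible met; 15% of $468 = $70.20. Member pays $70.20; OOP now $1216.95. Plan pays $468 − $70.20 = $397.80.
#4 ($284): deductible met; 15% of $284 = $42.60. Member owes $42.60 (running OOP $1259.55). Plan pays $284 − $42.60 = $241.40.
#5 ($1073): deductible met; 15% of $1073 = $160.95. Adding that to $1259.55 gives $1420.50, past the $1300 cap; member pays only $1300 − $1259.55 = $40.45. Insurer: $1073 − $40.45 = $1032.55.

$1032.55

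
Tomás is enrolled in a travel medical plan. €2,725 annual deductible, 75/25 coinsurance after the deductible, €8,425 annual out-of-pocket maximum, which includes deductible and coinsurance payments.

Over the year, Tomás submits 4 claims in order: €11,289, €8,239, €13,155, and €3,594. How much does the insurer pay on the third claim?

€11,655.75

Claim 1 — €11,289: deductible takes €2,725, €8,564 remains; coinsurance €8,564 × 25% = €2,141. Traveler pays €4,866; OOP now €4,866. Plan pays €11,289 − €4,866 = €6,423.
Claim 2 — €8,239: 25% coinsurance on €8,239 = €2,059.75. Traveler pays €2,059.75; OOP now €6,925.75. Plan pays €8,239 − €2,059.75 = €6,179.25.
Claim 3 — €13,155: 25% coinsurance on €13,155 = €3,288.75. OOP would hit €10,214.50 > €8,425, so the cap limits the traveler to €8,425 − €6,925.75 = €1,499.25. Insurer: €13,155 − €1,499.25 = €11,655.75.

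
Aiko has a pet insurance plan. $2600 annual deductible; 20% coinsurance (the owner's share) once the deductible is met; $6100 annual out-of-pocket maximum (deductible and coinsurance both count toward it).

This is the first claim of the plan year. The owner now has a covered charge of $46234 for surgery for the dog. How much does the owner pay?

$6100

Deductible not yet touched, so the first $2600 of the bill goes to the deductible.
That leaves $46234 − $2600 = $43634 for coinsurance.
Coinsurance: $43634 × 20% = $8726.80.
Owner responsibility before any cap: $2600 + $8726.80 = $11326.80.
Year-to-date out-of-pocket would reach $0 + $11326.80 = $11326.80, above the $6100 maximum, so the owner pays only $6100 − $0 = $6100.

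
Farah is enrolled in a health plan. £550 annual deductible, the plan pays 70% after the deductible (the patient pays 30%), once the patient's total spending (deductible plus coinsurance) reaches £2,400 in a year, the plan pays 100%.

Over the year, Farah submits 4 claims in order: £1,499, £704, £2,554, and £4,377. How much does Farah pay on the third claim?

#1 (£1,499): deductible takes £550, £949 remains; coinsurance £949 × 30% = £284.70. Patient owes £834.70 (running OOP £834.70).
#2 (£704): 30% coinsurance on £704 = £211.20. Patient pays £211.20; OOP now £1,045.90.
#3 (£2,554): deductible met; 30% of £2,554 = £766.20. Patient pays £766.20; OOP now £1,812.10.

£766.20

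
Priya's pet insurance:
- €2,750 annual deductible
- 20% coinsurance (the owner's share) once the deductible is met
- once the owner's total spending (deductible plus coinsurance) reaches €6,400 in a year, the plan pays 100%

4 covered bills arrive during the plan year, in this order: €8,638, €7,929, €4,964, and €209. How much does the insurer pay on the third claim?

€4,077.40

#1 (€8,638): €2,750 finishes the deductible; €5,888 goes to coinsurance; owner's 20% is €1,177.60. Owner owes €3,927.60 (running OOP €3,927.60). Plan pays €8,638 − €3,927.60 = €4,710.40.
#2 (€7,929): 20% coinsurance on €7,929 = €1,585.80. Cost to owner: €1,585.80. OOP to date €5,513.40. Plan pays €7,929 − €1,585.80 = €6,343.20.
#3 (€4,964): deductible met; 20% of €4,964 = €992.80. OOP would hit €6,506.20 > €6,400, so the cap limits the owner to €6,400 − €5,513.40 = €886.60. Insurer: €4,964 − €886.60 = €4,077.40.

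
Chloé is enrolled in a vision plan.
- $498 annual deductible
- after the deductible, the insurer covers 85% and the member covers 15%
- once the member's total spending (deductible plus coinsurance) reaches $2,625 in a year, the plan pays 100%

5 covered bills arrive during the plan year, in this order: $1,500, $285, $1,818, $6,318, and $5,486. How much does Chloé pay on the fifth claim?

#1 ($1,500): $498 to deductible, leaving $1,002; coinsurance $1,002 × 15% = $150.30. Member owes $648.30 (running OOP $648.30).
#2 ($285): deductible already satisfied, so member's share is 15% × $285 = $42.75. Member pays $42.75; OOP now $691.05.
#3 ($1,818): deductible met; 15% of $1,818 = $272.70. Member pays $272.70; OOP now $963.75.
#4 ($6,318): 15% coinsurance on $6,318 = $947.70. Member pays $947.70; OOP now $1,911.45.
#5 ($5,486): deductible already satisfied, so member's share is 15% × $5,486 = $822.90. Adding that to $1,911.45 gives $2,734.35, past the $2,625 cap; member pays only $2,625 − $1,911.45 = $713.55.

$713.55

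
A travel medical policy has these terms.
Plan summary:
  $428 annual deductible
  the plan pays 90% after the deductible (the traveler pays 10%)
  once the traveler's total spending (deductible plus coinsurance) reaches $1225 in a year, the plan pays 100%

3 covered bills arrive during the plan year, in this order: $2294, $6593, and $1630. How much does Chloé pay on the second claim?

Claim 1 — $2294: $428 finishes the deductible; $1866 goes to coinsurance; 10% of $1866 = $186.60. Cost to traveler: $614.60. OOP to date $614.60.
Claim 2 — $6593: 10% coinsurance on $6593 = $659.30. Adding that to $614.60 gives $1273.90, past the $1225 cap; traveler pays only $1225 − $614.60 = $610.40.

$610.40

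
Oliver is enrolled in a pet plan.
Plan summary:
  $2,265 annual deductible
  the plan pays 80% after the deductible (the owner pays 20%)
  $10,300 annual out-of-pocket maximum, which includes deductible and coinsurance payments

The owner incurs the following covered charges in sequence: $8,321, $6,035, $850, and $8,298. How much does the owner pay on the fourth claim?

$1,659.60

#1 ($8,321): $2,265 finishes the deductible; $6,056 goes to coinsurance; 20% of $6,056 = $1,211.20. Owner owes $3,476.20 (running OOP $3,476.20).
#2 ($6,035): 20% coinsurance on $6,035 = $1,207. Owner pays $1,207; OOP now $4,683.20.
#3 ($850): deductible met; 20% of $850 = $170. Cost to owner: $170. OOP to date $4,853.20.
#4 ($8,298): deductible met; 20% of $8,298 = $1,659.60. Owner pays $1,659.60; OOP now $6,512.80.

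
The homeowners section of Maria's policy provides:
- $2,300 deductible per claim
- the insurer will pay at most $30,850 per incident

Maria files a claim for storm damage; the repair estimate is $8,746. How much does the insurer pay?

$6,446

After the deductible, $8,746 − $2,300 = $6,446 remains.
$6,446 is within the $30,850 limit, so the insurer pays $6,446.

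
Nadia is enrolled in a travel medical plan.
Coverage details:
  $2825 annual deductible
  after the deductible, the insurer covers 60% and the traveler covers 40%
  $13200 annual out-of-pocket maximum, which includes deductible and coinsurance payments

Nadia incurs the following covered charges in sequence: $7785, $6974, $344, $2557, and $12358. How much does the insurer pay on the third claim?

Bill 1, $7785: $2825 finishes the deductible; $4960 goes to coinsurance; 40% of $4960 = $1984. Cost to traveler: $4809. OOP to date $4809. Insurer: $7785 − $4809 = $2976.
Bill 2, $6974: deductible already satisfied, so traveler's share is 40% × $6974 = $2789.60. Traveler owes $2789.60 (running OOP $7598.60). Plan pays $6974 − $2789.60 = $4184.40.
Bill 3, $344: 40% coinsurance on $344 = $137.60. Cost to traveler: $137.60. OOP to date $7736.20. Plan pays $344 − $137.60 = $206.40.

$206.40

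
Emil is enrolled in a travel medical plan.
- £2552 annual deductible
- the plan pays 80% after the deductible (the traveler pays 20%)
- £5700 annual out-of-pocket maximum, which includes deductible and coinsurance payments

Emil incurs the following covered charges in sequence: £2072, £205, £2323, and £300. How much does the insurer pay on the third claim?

£1638.40

Bill 1, £2072: fully absorbed by the deductible. Traveler pays £2072; OOP now £2072. Plan pays £2072 − £2072 = £0.
Bill 2, £205: fully absorbed by the deductible. Traveler pays £205; OOP now £2277. Insurer: £205 − £205 = £0.
Bill 3, £2323: deductible takes £275, £2048 remains; 20% of £2048 = £409.60. Cost to traveler: £684.60. OOP to date £2961.60. Plan pays £2323 − £684.60 = £1638.40.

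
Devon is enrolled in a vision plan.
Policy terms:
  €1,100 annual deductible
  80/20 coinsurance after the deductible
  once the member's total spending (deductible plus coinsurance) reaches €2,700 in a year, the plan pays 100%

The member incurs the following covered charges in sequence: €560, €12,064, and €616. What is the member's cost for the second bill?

€2,140

Claim 1 — €560: entire amount goes to the deductible. Cost to member: €560. OOP to date €560.
Claim 2 — €12,064: €540 to deductible, leaving €11,524; 20% of €11,524 = €2,304.80. Together that's €540 + €2,304.80 = €2,844.80. Adding that to €560 gives €3,404.80, past the €2,700 cap; member pays only €2,700 − €560 = €2,140.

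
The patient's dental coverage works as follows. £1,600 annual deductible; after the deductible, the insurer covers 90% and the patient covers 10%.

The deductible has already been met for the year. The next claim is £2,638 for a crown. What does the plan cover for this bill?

The deductible is already satisfied, so the full bill goes to coinsurance.
Coinsurance: £2,638 × 10% = £263.80.
Insurer pays the balance: £2,638 − £263.80 = £2,374.20.

£2,374.20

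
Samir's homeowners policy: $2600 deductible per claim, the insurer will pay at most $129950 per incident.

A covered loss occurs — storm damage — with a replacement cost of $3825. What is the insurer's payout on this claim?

Less the $2600 deductible: $3825 − $2600 = $1225.
$1225 ≤ $129950, so the limit doesn't bind; insurer pays $1225.

$1225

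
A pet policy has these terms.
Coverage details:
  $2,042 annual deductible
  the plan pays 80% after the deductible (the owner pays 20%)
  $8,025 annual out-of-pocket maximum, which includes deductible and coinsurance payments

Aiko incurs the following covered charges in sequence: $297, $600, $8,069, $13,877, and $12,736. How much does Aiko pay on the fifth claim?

Bill 1, $297: fully absorbed by the deductible. Cost to owner: $297. OOP to date $297.
Bill 2, $600: all of it applies to the deductible. Owner pays $600; OOP now $897.
Bill 3, $8,069: $1,145 to deductible, leaving $6,924; coinsurance $6,924 × 20% = $1,384.80. Owner owes $2,529.80 (running OOP $3,426.80).
Bill 4, $13,877: deductible already satisfied, so owner's share is 20% × $13,877 = $2,775.40. Owner pays $2,775.40; OOP now $6,202.20.
Bill 5, $12,736: deductible already satisfied, so owner's share is 20% × $12,736 = $2,547.20. Adding that to $6,202.20 gives $8,749.40, past the $8,025 cap; owner pays only $8,025 − $6,202.20 = $1,822.80.

$1,822.80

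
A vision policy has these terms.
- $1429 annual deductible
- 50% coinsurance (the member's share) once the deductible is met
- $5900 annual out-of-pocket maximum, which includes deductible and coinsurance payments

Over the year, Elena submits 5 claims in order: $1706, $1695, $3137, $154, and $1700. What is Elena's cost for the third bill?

Bill 1, $1706: $1429 finishes the deductible; $277 goes to coinsurance; 50% of $277 = $138.50. Member pays $1567.50; OOP now $1567.50.
Bill 2, $1695: deductible met; 50% of $1695 = $847.50. Member pays $847.50; OOP now $2415.
Bill 3, $3137: 50% coinsurance on $3137 = $1568.50. Cost to member: $1568.50. OOP to date $3983.50.

$1568.50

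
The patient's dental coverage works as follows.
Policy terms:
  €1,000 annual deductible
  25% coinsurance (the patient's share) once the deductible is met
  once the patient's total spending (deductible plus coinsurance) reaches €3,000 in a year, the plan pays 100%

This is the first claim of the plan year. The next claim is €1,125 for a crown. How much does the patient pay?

Deductible not yet touched, so the first €1,000 of the bill goes to the deductible.
After the €1,000 deductible portion, €1,125 − €1,000 = €125 is subject to coinsurance.
25% of €125 = €31.25 falls to the patient.
That puts the patient's cost at €1,000 + €31.25 = €1,031.25 before any cap.
Cumulative spending €0 + €1,031.25 = €1,031.25 stays under the €3,000 maximum.

€1,031.25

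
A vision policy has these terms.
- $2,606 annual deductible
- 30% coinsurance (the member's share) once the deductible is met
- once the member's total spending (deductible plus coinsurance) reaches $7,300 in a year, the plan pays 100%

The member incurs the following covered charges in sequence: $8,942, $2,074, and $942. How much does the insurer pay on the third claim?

#1 ($8,942): $2,606 finishes the deductible; $6,336 goes to coinsurance; coinsurance $6,336 × 30% = $1,900.80. Cost to member: $4,506.80. OOP to date $4,506.80. Plan pays $8,942 − $4,506.80 = $4,435.20.
#2 ($2,074): deductible already satisfied, so member's share is 30% × $2,074 = $622.20. Cost to member: $622.20. OOP to date $5,129. Insurer: $2,074 − $622.20 = $1,451.80.
#3 ($942): deductible met; 30% of $942 = $282.60. Cost to member: $282.60. OOP to date $5,411.60. Plan pays $942 − $282.60 = $659.40.

$659.40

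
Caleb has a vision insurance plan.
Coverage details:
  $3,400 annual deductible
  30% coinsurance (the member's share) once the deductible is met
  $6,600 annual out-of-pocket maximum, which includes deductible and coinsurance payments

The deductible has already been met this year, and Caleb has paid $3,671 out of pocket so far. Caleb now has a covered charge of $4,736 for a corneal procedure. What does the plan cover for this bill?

$3,315.20

With the deductible met, the entire $4,736 is subject to coinsurance.
Coinsurance: $4,736 × 30% = $1,420.80.
Total out-of-pocket so far would be $3,671 + $1,420.80 = $5,091.80, below the $6,600 cap — no reduction.
The plan picks up $4,736 − $1,420.80 = $3,315.20.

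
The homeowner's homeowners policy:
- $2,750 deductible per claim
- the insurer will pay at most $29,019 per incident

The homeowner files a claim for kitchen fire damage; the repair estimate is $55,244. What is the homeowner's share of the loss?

Subtract the deductible: $55,244 − $2,750 = $52,494.
The $29,019 per-incident cap binds; insurer pays $29,019.
Homeowner's share is the uncovered remainder: $55,244 − $29,019 = $26,225.

$26,225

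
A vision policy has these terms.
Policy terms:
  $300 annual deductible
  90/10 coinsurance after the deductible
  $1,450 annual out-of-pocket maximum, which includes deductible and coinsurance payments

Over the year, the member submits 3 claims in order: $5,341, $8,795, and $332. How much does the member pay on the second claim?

$645.90

Bill 1, $5,341: $300 finishes the deductible; $5,041 goes to coinsurance; coinsurance $5,041 × 10% = $504.10. Member owes $804.10 (running OOP $804.10).
Bill 2, $8,795: deductible met; 10% of $8,795 = $879.50. OOP would hit $1,683.60 > $1,450, so the cap limits the member to $1,450 − $804.10 = $645.90.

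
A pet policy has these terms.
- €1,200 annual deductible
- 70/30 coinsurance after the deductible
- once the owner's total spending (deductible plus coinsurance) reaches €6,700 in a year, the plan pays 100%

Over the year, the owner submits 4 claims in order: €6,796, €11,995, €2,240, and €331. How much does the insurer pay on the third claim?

€2,017.30

#1 (€6,796): €1,200 finishes the deductible; €5,596 goes to coinsurance; owner's 30% is €1,678.80. Owner owes €2,878.80 (running OOP €2,878.80). Plan pays €6,796 − €2,878.80 = €3,917.20.
#2 (€11,995): deductible already satisfied, so owner's share is 30% × €11,995 = €3,598.50. Cost to owner: €3,598.50. OOP to date €6,477.30. Insurer: €11,995 − €3,598.50 = €8,396.50.
#3 (€2,240): deductible already satisfied, so owner's share is 30% × €2,240 = €672. OOP would hit €7,149.30 > €6,700, so the cap limits the owner to €6,700 − €6,477.30 = €222.70. Insurer: €2,240 − €222.70 = €2,017.30.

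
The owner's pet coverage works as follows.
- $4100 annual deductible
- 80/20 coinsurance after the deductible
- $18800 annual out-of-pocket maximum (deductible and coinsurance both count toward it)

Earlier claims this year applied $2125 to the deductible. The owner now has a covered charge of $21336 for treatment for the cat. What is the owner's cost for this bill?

Deductible still to meet: $4100 − $2125 = $1975.
That leaves $21336 − $1975 = $19361 for coinsurance.
Owner's 20% share of $19361 is $3872.20.
Owner responsibility before any cap: $1975 + $3872.20 = $5847.20.
Total out-of-pocket so far would be $2125 + $5847.20 = $7972.20, below the $18800 cap — no reduction.

$5847.20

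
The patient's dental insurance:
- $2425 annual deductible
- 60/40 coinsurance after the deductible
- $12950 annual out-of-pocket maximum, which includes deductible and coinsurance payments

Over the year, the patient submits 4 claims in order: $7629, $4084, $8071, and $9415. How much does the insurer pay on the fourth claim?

Bill 1, $7629: deductible takes $2425, $5204 remains; 40% of $5204 = $2081.60. Cost to patient: $4506.60. OOP to date $4506.60. Insurer: $7629 − $4506.60 = $3122.40.
Bill 2, $4084: deductible already satisfied, so patient's share is 40% × $4084 = $1633.60. Patient pays $1633.60; OOP now $6140.20. Plan pays $4084 − $1633.60 = $2450.40.
Bill 3, $8071: deductible met; 40% of $8071 = $3228.40. Cost to patient: $3228.40. OOP to date $9368.60. Plan pays $8071 − $3228.40 = $4842.60.
Bill 4, $9415: deductible already satisfied, so patient's share is 40% × $9415 = $3766. Adding that to $9368.60 gives $13134.60, past the $12950 cap; patient pays only $12950 − $9368.60 = $3581.40. Insurer: $9415 − $3581.40 = $5833.60.

$5833.60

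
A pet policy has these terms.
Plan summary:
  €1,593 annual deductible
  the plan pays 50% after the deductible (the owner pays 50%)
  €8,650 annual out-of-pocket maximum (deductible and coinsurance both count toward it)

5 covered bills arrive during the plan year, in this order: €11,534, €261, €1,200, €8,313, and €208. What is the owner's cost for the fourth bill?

€1,356

Claim 1 (€11,534): €1,593 finishes the deductible; €9,941 goes to coinsurance; owner's 50% is €4,970.50. Owner pays €6,563.50; OOP now €6,563.50.
Claim 2 (€261): deductible met; 50% of €261 = €130.50. Owner pays €130.50; OOP now €6,694.
Claim 3 (€1,200): deductible already satisfied, so owner's share is 50% × €1,200 = €600. Owner pays €600; OOP now €7,294.
Claim 4 (€8,313): deductible met; 50% of €8,313 = €4,156.50. OOP would hit €11,450.50 > €8,650, so the cap limits the owner to €8,650 − €7,294 = €1,356.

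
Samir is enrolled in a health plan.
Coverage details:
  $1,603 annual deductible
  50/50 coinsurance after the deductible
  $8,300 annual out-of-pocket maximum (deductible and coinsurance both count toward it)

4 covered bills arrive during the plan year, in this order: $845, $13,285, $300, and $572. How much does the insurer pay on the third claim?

Bill 1, $845: entire amount goes to the deductible. Cost to patient: $845. OOP to date $845. Insurer: $845 − $845 = $0.
Bill 2, $13,285: $758 finishes the deductible; $12,527 goes to coinsurance; coinsurance $12,527 × 50% = $6,263.50. Patient pays $7,021.50; OOP now $7,866.50. Plan pays $13,285 − $7,021.50 = $6,263.50.
Bill 3, $300: deductible met; 50% of $300 = $150. Patient pays $150; OOP now $8,016.50. Insurer: $300 − $150 = $150.

$150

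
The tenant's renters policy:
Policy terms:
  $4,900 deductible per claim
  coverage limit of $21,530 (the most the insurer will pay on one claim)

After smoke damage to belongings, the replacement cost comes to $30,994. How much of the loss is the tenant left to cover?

$9,464

Less the $4,900 deductible: $30,994 − $4,900 = $26,094.
Since $26,094 > $21,530, the payout is capped at $21,530.
The tenant bears the rest of the original loss: $30,994 − $21,530 = $9,464.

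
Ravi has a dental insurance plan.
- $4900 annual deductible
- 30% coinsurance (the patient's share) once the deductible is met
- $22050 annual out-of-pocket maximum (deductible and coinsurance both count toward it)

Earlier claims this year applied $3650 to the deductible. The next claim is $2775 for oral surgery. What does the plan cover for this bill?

$1067.50

Deductible still to meet: $4900 − $3650 = $1250.
That leaves $2775 − $1250 = $1525 for coinsurance.
Patient's 30% share of $1525 is $457.50.
That puts the patient's cost at $1250 + $457.50 = $1707.50 before any cap.
Year-to-date out-of-pocket becomes $3650 + $1707.50 = $5357.50, still under the $22050 maximum, so no cap applies.
The insurer covers the remainder: $2775 − $1707.50 = $1067.50.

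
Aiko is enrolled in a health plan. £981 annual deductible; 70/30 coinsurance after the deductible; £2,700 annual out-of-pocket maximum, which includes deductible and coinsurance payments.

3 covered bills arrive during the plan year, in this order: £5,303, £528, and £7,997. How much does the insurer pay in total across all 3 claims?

Claim 1 — £5,303: deductible takes £981, £4,322 remains; patient's 30% is £1,296.60. Patient owes £2,277.60 (running OOP £2,277.60). Plan pays £5,303 − £2,277.60 = £3,025.40.
Claim 2 — £528: deductible met; 30% of £528 = £158.40. Patient pays £158.40; OOP now £2,436. Plan pays £528 − £158.40 = £369.60.
Claim 3 — £7,997: deductible already satisfied, so patient's share is 30% × £7,997 = £2,399.10. That would push OOP to £4,835.10, over the £2,700 cap, so patient pays £2,700 − £2,436 = £264. Insurer: £7,997 − £264 = £7,733.
Insurer total = bills − patient's total = £13,828 − £2,700 = £11,128.

£11,128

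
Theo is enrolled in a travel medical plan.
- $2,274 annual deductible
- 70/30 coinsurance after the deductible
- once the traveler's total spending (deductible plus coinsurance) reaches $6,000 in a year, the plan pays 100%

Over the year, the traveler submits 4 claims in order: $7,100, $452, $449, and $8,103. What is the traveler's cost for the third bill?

#1 ($7,100): $2,274 finishes the deductible; $4,826 goes to coinsurance; 30% of $4,826 = $1,447.80. Cost to traveler: $3,721.80. OOP to date $3,721.80.
#2 ($452): deductible met; 30% of $452 = $135.60. Traveler pays $135.60; OOP now $3,857.40.
#3 ($449): 30% coinsurance on $449 = $134.70. Traveler pays $134.70; OOP now $3,992.10.

$134.70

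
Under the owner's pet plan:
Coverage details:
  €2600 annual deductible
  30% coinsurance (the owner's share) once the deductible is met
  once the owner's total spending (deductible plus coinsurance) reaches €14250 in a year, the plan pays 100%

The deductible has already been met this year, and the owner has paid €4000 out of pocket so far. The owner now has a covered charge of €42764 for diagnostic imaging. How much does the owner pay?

€10250

With the deductible met, the entire €42764 is subject to coinsurance.
30% of €42764 = €12829.20 falls to the owner.
Adding €12829.20 to the €4000 already spent would give €16829.20, which exceeds the €14250 cap; the owner pays just €14250 − €4000 = €10250.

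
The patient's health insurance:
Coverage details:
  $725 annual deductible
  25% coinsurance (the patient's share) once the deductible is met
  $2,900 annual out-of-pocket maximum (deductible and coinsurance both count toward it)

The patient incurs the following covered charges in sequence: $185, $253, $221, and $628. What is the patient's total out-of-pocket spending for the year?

$865.50

#1 ($185): entire amount goes to the deductible. Patient owes $185 (running OOP $185).
#2 ($253): all of it applies to the deductible. Patient owes $253 (running OOP $438).
#3 ($221): fully absorbed by the deductible. Patient pays $221; OOP now $659.
#4 ($628): $66 to deductible, leaving $562; 25% of $562 = $140.50. Patient pays $206.50; OOP now $865.50.
Summing the patient's payments: $185 + $253 + $221 + $206.50 = $865.50.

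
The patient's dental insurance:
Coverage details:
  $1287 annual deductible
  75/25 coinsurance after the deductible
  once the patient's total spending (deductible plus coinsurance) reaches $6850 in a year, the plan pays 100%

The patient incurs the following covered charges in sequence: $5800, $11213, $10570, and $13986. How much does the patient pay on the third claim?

#1 ($5800): $1287 to deductible, leaving $4513; 25% of $4513 = $1128.25. Patient owes $2415.25 (running OOP $2415.25).
#2 ($11213): deductible met; 25% of $11213 = $2803.25. Cost to patient: $2803.25. OOP to date $5218.50.
#3 ($10570): 25% coinsurance on $10570 = $2642.50. Adding that to $5218.50 gives $7861, past the $6850 cap; patient pays only $6850 − $5218.50 = $1631.50.

$1631.50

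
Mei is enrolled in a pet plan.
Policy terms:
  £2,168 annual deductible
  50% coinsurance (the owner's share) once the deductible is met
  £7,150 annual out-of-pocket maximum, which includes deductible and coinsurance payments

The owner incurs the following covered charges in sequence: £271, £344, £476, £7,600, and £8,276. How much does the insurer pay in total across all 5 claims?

£9,817

Claim 1 (£271): entire amount goes to the deductible. Owner pays £271; OOP now £271. Insurer: £271 − £271 = £0.
Claim 2 (£344): entire amount goes to the deductible. Owner owes £344 (running OOP £615). Plan pays £344 − £344 = £0.
Claim 3 (£476): fully absorbed by the deductible. Owner pays £476; OOP now £1,091. Insurer: £476 − £476 = £0.
Claim 4 (£7,600): £1,077 finishes the deductible; £6,523 goes to coinsurance; 50% of £6,523 = £3,261.50. Owner owes £4,338.50 (running OOP £5,429.50). Plan pays £7,600 − £4,338.50 = £3,261.50.
Claim 5 (£8,276): 50% coinsurance on £8,276 = £4,138. Adding that to £5,429.50 gives £9,567.50, past the £7,150 cap; owner pays only £7,150 − £5,429.50 = £1,720.50. Insurer: £8,276 − £1,720.50 = £6,555.50.
Insurer total = bills − owner's total = £16,967 − £7,150 = £9,817.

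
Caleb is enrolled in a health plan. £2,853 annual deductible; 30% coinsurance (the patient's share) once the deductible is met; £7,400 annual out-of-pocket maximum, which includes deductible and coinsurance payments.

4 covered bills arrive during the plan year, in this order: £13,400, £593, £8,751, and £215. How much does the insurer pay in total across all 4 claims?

£15,559

Claim 1 (£13,400): £2,853 finishes the deductible; £10,547 goes to coinsurance; 30% of £10,547 = £3,164.10. Cost to patient: £6,017.10. OOP to date £6,017.10. Plan pays £13,400 − £6,017.10 = £7,382.90.
Claim 2 (£593): deductible met; 30% of £593 = £177.90. Patient pays £177.90; OOP now £6,195. Plan pays £593 − £177.90 = £415.10.
Claim 3 (£8,751): 30% coinsurance on £8,751 = £2,625.30. Adding that to £6,195 gives £8,820.30, past the £7,400 cap; patient pays only £7,400 − £6,195 = £1,205. Plan pays £8,751 − £1,205 = £7,546.
Claim 4 (£215): deductible met; 30% of £215 = £64.50. OOP would hit £7,464.50 > £7,400, so the cap limits the patient to £7,400 − £7,400 = £0. Plan pays £215 − £0 = £215.
Insurer total = bills − patient's total = £22,959 − £7,400 = £15,559.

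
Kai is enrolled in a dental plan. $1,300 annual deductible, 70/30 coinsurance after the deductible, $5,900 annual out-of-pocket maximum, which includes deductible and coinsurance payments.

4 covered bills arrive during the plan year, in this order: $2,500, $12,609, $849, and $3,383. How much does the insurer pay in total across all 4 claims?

$13,441

#1 ($2,500): $1,300 finishes the deductible; $1,200 goes to coinsurance; patient's 30% is $360. Patient pays $1,660; OOP now $1,660. Insurer: $2,500 − $1,660 = $840.
#2 ($12,609): deductible met; 30% of $12,609 = $3,782.70. Cost to patient: $3,782.70. OOP to date $5,442.70. Insurer: $12,609 − $3,782.70 = $8,826.30.
#3 ($849): 30% coinsurance on $849 = $254.70. Cost to patient: $254.70. OOP to date $5,697.40. Insurer: $849 − $254.70 = $594.30.
#4 ($3,383): 30% coinsurance on $3,383 = $1,014.90. OOP would hit $6,712.30 > $5,900, so the cap limits the patient to $5,900 − $5,697.40 = $202.60. Insurer: $3,383 − $202.60 = $3,180.40.
Insurer total: $840 + $8,826.30 + $594.30 + $3,180.40 = $13,441.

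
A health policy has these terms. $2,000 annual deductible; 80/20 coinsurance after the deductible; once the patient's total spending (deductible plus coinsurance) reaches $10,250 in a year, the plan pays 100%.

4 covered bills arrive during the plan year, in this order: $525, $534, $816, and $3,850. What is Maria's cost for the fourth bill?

$870

Bill 1, $525: entire amount goes to the deductible. Cost to patient: $525. OOP to date $525.
Bill 2, $534: all of it applies to the deductible. Cost to patient: $534. OOP to date $1,059.
Bill 3, $816: all of it applies to the deductible. Patient owes $816 (running OOP $1,875).
Bill 4, $3,850: $125 to deductible, leaving $3,725; coinsurance $3,725 × 20% = $745. Patient owes $870 (running OOP $2,745).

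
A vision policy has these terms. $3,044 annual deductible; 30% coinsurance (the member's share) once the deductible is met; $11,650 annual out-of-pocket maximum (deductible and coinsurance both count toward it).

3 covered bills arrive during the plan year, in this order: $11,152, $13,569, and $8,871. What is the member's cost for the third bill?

$2,102.90

Bill 1, $11,152: $3,044 to deductible, leaving $8,108; member's 30% is $2,432.40. Member pays $5,476.40; OOP now $5,476.40.
Bill 2, $13,569: deductible met; 30% of $13,569 = $4,070.70. Member pays $4,070.70; OOP now $9,547.10.
Bill 3, $8,871: 30% coinsurance on $8,871 = $2,661.30. That would push OOP to $12,208.40, over the $11,650 cap, so member pays $11,650 − $9,547.10 = $2,102.90.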